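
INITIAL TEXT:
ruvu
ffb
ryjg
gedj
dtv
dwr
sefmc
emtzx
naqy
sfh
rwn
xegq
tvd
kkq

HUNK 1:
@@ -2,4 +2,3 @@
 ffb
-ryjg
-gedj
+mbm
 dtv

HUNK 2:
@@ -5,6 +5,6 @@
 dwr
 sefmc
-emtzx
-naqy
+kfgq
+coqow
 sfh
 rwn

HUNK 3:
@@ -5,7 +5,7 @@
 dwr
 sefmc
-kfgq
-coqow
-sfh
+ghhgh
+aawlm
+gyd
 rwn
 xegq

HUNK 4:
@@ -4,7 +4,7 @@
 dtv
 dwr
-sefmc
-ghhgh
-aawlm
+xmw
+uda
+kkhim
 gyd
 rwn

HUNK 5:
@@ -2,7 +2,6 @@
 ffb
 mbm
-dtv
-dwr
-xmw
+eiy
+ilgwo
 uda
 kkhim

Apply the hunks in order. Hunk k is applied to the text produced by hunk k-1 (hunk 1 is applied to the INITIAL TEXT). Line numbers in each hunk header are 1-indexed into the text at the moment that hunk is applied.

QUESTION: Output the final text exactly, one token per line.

Answer: ruvu
ffb
mbm
eiy
ilgwo
uda
kkhim
gyd
rwn
xegq
tvd
kkq

Derivation:
Hunk 1: at line 2 remove [ryjg,gedj] add [mbm] -> 13 lines: ruvu ffb mbm dtv dwr sefmc emtzx naqy sfh rwn xegq tvd kkq
Hunk 2: at line 5 remove [emtzx,naqy] add [kfgq,coqow] -> 13 lines: ruvu ffb mbm dtv dwr sefmc kfgq coqow sfh rwn xegq tvd kkq
Hunk 3: at line 5 remove [kfgq,coqow,sfh] add [ghhgh,aawlm,gyd] -> 13 lines: ruvu ffb mbm dtv dwr sefmc ghhgh aawlm gyd rwn xegq tvd kkq
Hunk 4: at line 4 remove [sefmc,ghhgh,aawlm] add [xmw,uda,kkhim] -> 13 lines: ruvu ffb mbm dtv dwr xmw uda kkhim gyd rwn xegq tvd kkq
Hunk 5: at line 2 remove [dtv,dwr,xmw] add [eiy,ilgwo] -> 12 lines: ruvu ffb mbm eiy ilgwo uda kkhim gyd rwn xegq tvd kkq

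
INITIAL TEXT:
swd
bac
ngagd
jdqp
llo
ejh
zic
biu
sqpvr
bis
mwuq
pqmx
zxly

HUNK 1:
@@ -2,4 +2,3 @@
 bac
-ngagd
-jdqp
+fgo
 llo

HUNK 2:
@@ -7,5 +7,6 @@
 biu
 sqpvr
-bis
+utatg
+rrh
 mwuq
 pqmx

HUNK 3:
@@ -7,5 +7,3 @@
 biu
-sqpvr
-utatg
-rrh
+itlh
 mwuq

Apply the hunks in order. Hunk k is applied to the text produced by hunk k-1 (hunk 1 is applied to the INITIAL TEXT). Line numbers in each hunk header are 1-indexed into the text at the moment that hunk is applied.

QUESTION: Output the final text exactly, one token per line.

Answer: swd
bac
fgo
llo
ejh
zic
biu
itlh
mwuq
pqmx
zxly

Derivation:
Hunk 1: at line 2 remove [ngagd,jdqp] add [fgo] -> 12 lines: swd bac fgo llo ejh zic biu sqpvr bis mwuq pqmx zxly
Hunk 2: at line 7 remove [bis] add [utatg,rrh] -> 13 lines: swd bac fgo llo ejh zic biu sqpvr utatg rrh mwuq pqmx zxly
Hunk 3: at line 7 remove [sqpvr,utatg,rrh] add [itlh] -> 11 lines: swd bac fgo llo ejh zic biu itlh mwuq pqmx zxly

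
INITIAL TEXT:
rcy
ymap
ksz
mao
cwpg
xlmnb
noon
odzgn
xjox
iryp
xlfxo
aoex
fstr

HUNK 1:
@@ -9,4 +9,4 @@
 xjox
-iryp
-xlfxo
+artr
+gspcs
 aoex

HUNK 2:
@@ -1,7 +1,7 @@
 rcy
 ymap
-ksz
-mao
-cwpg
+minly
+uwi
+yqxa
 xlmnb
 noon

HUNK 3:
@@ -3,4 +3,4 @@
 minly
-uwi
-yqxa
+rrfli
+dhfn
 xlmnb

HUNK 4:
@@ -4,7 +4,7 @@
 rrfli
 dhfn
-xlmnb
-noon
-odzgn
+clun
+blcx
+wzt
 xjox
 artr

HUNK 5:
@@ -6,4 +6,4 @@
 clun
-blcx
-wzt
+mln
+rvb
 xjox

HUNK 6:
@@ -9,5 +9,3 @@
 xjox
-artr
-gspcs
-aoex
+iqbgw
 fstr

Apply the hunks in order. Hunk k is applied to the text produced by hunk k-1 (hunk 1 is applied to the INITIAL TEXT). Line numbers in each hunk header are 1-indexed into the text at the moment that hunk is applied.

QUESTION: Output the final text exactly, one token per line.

Answer: rcy
ymap
minly
rrfli
dhfn
clun
mln
rvb
xjox
iqbgw
fstr

Derivation:
Hunk 1: at line 9 remove [iryp,xlfxo] add [artr,gspcs] -> 13 lines: rcy ymap ksz mao cwpg xlmnb noon odzgn xjox artr gspcs aoex fstr
Hunk 2: at line 1 remove [ksz,mao,cwpg] add [minly,uwi,yqxa] -> 13 lines: rcy ymap minly uwi yqxa xlmnb noon odzgn xjox artr gspcs aoex fstr
Hunk 3: at line 3 remove [uwi,yqxa] add [rrfli,dhfn] -> 13 lines: rcy ymap minly rrfli dhfn xlmnb noon odzgn xjox artr gspcs aoex fstr
Hunk 4: at line 4 remove [xlmnb,noon,odzgn] add [clun,blcx,wzt] -> 13 lines: rcy ymap minly rrfli dhfn clun blcx wzt xjox artr gspcs aoex fstr
Hunk 5: at line 6 remove [blcx,wzt] add [mln,rvb] -> 13 lines: rcy ymap minly rrfli dhfn clun mln rvb xjox artr gspcs aoex fstr
Hunk 6: at line 9 remove [artr,gspcs,aoex] add [iqbgw] -> 11 lines: rcy ymap minly rrfli dhfn clun mln rvb xjox iqbgw fstr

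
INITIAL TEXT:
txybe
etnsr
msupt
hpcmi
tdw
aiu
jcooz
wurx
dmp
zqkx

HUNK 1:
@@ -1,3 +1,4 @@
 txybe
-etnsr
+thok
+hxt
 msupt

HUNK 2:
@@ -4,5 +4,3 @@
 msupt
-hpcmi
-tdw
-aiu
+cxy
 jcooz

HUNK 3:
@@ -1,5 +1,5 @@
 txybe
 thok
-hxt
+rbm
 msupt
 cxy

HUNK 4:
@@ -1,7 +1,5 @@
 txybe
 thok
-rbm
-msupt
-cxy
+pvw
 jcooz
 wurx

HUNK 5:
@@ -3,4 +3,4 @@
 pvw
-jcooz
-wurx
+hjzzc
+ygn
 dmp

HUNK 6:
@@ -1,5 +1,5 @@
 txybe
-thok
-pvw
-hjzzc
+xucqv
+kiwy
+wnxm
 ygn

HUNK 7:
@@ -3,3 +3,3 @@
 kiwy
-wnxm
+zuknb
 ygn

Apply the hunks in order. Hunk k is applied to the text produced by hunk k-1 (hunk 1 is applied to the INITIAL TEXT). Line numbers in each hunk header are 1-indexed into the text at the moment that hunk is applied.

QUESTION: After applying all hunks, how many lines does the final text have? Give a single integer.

Hunk 1: at line 1 remove [etnsr] add [thok,hxt] -> 11 lines: txybe thok hxt msupt hpcmi tdw aiu jcooz wurx dmp zqkx
Hunk 2: at line 4 remove [hpcmi,tdw,aiu] add [cxy] -> 9 lines: txybe thok hxt msupt cxy jcooz wurx dmp zqkx
Hunk 3: at line 1 remove [hxt] add [rbm] -> 9 lines: txybe thok rbm msupt cxy jcooz wurx dmp zqkx
Hunk 4: at line 1 remove [rbm,msupt,cxy] add [pvw] -> 7 lines: txybe thok pvw jcooz wurx dmp zqkx
Hunk 5: at line 3 remove [jcooz,wurx] add [hjzzc,ygn] -> 7 lines: txybe thok pvw hjzzc ygn dmp zqkx
Hunk 6: at line 1 remove [thok,pvw,hjzzc] add [xucqv,kiwy,wnxm] -> 7 lines: txybe xucqv kiwy wnxm ygn dmp zqkx
Hunk 7: at line 3 remove [wnxm] add [zuknb] -> 7 lines: txybe xucqv kiwy zuknb ygn dmp zqkx
Final line count: 7

Answer: 7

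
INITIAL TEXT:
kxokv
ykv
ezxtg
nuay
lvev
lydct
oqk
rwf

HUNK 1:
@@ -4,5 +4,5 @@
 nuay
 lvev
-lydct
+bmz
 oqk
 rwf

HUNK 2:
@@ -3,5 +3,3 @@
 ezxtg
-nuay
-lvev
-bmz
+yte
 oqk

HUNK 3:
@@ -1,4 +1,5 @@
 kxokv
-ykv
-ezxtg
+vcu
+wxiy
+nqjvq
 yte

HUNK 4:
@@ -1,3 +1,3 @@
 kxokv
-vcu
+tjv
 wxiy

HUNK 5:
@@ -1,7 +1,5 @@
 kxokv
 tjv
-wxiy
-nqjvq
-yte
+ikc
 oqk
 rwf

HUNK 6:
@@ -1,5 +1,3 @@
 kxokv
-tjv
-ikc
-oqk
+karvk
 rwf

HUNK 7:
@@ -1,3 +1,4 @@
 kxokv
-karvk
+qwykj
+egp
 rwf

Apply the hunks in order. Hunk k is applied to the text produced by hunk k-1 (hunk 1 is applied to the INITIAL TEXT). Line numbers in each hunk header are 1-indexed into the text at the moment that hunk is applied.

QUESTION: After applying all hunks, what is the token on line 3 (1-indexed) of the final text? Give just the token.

Answer: egp

Derivation:
Hunk 1: at line 4 remove [lydct] add [bmz] -> 8 lines: kxokv ykv ezxtg nuay lvev bmz oqk rwf
Hunk 2: at line 3 remove [nuay,lvev,bmz] add [yte] -> 6 lines: kxokv ykv ezxtg yte oqk rwf
Hunk 3: at line 1 remove [ykv,ezxtg] add [vcu,wxiy,nqjvq] -> 7 lines: kxokv vcu wxiy nqjvq yte oqk rwf
Hunk 4: at line 1 remove [vcu] add [tjv] -> 7 lines: kxokv tjv wxiy nqjvq yte oqk rwf
Hunk 5: at line 1 remove [wxiy,nqjvq,yte] add [ikc] -> 5 lines: kxokv tjv ikc oqk rwf
Hunk 6: at line 1 remove [tjv,ikc,oqk] add [karvk] -> 3 lines: kxokv karvk rwf
Hunk 7: at line 1 remove [karvk] add [qwykj,egp] -> 4 lines: kxokv qwykj egp rwf
Final line 3: egp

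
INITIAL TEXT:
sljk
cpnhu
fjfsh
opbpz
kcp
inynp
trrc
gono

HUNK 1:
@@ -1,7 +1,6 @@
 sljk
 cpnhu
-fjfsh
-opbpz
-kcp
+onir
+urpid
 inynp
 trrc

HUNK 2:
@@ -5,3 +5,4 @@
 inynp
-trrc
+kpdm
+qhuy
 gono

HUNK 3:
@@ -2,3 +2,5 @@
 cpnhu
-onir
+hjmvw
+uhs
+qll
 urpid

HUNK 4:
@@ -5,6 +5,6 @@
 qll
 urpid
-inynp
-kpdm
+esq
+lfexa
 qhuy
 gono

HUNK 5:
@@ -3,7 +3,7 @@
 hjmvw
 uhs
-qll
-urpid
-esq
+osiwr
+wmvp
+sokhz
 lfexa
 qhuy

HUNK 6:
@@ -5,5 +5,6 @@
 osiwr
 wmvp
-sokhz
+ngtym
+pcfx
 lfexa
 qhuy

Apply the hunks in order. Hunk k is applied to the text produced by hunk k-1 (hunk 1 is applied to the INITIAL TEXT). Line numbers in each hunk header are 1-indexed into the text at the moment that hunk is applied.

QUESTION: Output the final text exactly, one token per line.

Hunk 1: at line 1 remove [fjfsh,opbpz,kcp] add [onir,urpid] -> 7 lines: sljk cpnhu onir urpid inynp trrc gono
Hunk 2: at line 5 remove [trrc] add [kpdm,qhuy] -> 8 lines: sljk cpnhu onir urpid inynp kpdm qhuy gono
Hunk 3: at line 2 remove [onir] add [hjmvw,uhs,qll] -> 10 lines: sljk cpnhu hjmvw uhs qll urpid inynp kpdm qhuy gono
Hunk 4: at line 5 remove [inynp,kpdm] add [esq,lfexa] -> 10 lines: sljk cpnhu hjmvw uhs qll urpid esq lfexa qhuy gono
Hunk 5: at line 3 remove [qll,urpid,esq] add [osiwr,wmvp,sokhz] -> 10 lines: sljk cpnhu hjmvw uhs osiwr wmvp sokhz lfexa qhuy gono
Hunk 6: at line 5 remove [sokhz] add [ngtym,pcfx] -> 11 lines: sljk cpnhu hjmvw uhs osiwr wmvp ngtym pcfx lfexa qhuy gono

Answer: sljk
cpnhu
hjmvw
uhs
osiwr
wmvp
ngtym
pcfx
lfexa
qhuy
gono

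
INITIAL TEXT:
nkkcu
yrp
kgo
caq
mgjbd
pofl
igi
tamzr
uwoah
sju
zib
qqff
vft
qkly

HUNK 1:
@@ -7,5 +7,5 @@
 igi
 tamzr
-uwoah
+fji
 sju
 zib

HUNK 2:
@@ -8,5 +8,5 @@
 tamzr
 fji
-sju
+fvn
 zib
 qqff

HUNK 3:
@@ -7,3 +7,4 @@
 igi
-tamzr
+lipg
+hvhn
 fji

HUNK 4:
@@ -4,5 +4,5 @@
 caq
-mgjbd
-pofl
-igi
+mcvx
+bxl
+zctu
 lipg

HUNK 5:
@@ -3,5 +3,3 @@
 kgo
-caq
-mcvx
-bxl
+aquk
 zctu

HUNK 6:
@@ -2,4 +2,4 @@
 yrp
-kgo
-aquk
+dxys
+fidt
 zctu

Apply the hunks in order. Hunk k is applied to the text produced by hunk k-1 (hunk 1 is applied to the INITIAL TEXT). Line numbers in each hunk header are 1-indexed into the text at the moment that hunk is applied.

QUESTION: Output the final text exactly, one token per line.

Hunk 1: at line 7 remove [uwoah] add [fji] -> 14 lines: nkkcu yrp kgo caq mgjbd pofl igi tamzr fji sju zib qqff vft qkly
Hunk 2: at line 8 remove [sju] add [fvn] -> 14 lines: nkkcu yrp kgo caq mgjbd pofl igi tamzr fji fvn zib qqff vft qkly
Hunk 3: at line 7 remove [tamzr] add [lipg,hvhn] -> 15 lines: nkkcu yrp kgo caq mgjbd pofl igi lipg hvhn fji fvn zib qqff vft qkly
Hunk 4: at line 4 remove [mgjbd,pofl,igi] add [mcvx,bxl,zctu] -> 15 lines: nkkcu yrp kgo caq mcvx bxl zctu lipg hvhn fji fvn zib qqff vft qkly
Hunk 5: at line 3 remove [caq,mcvx,bxl] add [aquk] -> 13 lines: nkkcu yrp kgo aquk zctu lipg hvhn fji fvn zib qqff vft qkly
Hunk 6: at line 2 remove [kgo,aquk] add [dxys,fidt] -> 13 lines: nkkcu yrp dxys fidt zctu lipg hvhn fji fvn zib qqff vft qkly

Answer: nkkcu
yrp
dxys
fidt
zctu
lipg
hvhn
fji
fvn
zib
qqff
vft
qkly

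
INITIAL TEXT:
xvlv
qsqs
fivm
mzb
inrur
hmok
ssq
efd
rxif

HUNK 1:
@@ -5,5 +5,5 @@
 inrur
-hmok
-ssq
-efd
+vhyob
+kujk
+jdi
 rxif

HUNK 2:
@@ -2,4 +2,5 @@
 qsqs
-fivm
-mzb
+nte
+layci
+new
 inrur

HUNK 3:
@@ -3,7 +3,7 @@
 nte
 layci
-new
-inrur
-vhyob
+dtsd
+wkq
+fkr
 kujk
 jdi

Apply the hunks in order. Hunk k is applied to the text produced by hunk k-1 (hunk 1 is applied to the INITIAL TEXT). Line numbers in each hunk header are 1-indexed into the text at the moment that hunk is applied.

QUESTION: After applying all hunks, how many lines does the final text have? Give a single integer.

Hunk 1: at line 5 remove [hmok,ssq,efd] add [vhyob,kujk,jdi] -> 9 lines: xvlv qsqs fivm mzb inrur vhyob kujk jdi rxif
Hunk 2: at line 2 remove [fivm,mzb] add [nte,layci,new] -> 10 lines: xvlv qsqs nte layci new inrur vhyob kujk jdi rxif
Hunk 3: at line 3 remove [new,inrur,vhyob] add [dtsd,wkq,fkr] -> 10 lines: xvlv qsqs nte layci dtsd wkq fkr kujk jdi rxif
Final line count: 10

Answer: 10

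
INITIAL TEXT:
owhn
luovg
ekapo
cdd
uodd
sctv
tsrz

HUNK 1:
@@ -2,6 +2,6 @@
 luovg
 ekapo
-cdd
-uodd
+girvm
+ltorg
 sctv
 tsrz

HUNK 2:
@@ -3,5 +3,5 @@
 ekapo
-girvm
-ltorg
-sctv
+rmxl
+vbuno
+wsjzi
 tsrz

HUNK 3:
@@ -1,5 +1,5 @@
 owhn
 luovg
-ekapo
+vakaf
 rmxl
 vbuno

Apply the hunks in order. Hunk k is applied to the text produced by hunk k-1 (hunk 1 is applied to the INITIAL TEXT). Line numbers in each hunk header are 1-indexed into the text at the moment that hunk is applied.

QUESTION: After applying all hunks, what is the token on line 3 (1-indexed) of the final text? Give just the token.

Hunk 1: at line 2 remove [cdd,uodd] add [girvm,ltorg] -> 7 lines: owhn luovg ekapo girvm ltorg sctv tsrz
Hunk 2: at line 3 remove [girvm,ltorg,sctv] add [rmxl,vbuno,wsjzi] -> 7 lines: owhn luovg ekapo rmxl vbuno wsjzi tsrz
Hunk 3: at line 1 remove [ekapo] add [vakaf] -> 7 lines: owhn luovg vakaf rmxl vbuno wsjzi tsrz
Final line 3: vakaf

Answer: vakaf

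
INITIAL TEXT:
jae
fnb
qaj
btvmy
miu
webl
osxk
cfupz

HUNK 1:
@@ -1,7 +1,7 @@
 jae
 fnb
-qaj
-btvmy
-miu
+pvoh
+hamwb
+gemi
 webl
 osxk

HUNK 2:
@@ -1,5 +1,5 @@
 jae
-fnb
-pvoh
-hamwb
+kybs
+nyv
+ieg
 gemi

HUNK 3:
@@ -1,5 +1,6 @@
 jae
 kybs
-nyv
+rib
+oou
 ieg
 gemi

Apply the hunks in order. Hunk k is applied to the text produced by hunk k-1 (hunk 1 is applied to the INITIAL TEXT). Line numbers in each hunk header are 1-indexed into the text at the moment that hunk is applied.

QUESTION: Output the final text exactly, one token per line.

Hunk 1: at line 1 remove [qaj,btvmy,miu] add [pvoh,hamwb,gemi] -> 8 lines: jae fnb pvoh hamwb gemi webl osxk cfupz
Hunk 2: at line 1 remove [fnb,pvoh,hamwb] add [kybs,nyv,ieg] -> 8 lines: jae kybs nyv ieg gemi webl osxk cfupz
Hunk 3: at line 1 remove [nyv] add [rib,oou] -> 9 lines: jae kybs rib oou ieg gemi webl osxk cfupz

Answer: jae
kybs
rib
oou
ieg
gemi
webl
osxk
cfupz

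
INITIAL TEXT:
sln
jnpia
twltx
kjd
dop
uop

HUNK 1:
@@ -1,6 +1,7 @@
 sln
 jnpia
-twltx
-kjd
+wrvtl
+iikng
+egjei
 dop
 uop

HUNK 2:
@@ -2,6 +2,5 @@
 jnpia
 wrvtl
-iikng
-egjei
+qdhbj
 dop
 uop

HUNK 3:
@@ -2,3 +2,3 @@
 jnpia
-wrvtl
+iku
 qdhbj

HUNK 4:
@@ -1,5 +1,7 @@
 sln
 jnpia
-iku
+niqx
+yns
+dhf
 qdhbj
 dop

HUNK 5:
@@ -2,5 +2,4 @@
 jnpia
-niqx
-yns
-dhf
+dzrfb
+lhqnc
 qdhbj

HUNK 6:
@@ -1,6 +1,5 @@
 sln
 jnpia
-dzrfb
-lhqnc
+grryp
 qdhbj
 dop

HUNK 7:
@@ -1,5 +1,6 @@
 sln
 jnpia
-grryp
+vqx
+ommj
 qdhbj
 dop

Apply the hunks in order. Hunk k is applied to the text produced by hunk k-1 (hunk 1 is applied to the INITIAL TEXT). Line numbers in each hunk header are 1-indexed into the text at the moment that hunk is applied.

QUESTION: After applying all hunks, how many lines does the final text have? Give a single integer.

Answer: 7

Derivation:
Hunk 1: at line 1 remove [twltx,kjd] add [wrvtl,iikng,egjei] -> 7 lines: sln jnpia wrvtl iikng egjei dop uop
Hunk 2: at line 2 remove [iikng,egjei] add [qdhbj] -> 6 lines: sln jnpia wrvtl qdhbj dop uop
Hunk 3: at line 2 remove [wrvtl] add [iku] -> 6 lines: sln jnpia iku qdhbj dop uop
Hunk 4: at line 1 remove [iku] add [niqx,yns,dhf] -> 8 lines: sln jnpia niqx yns dhf qdhbj dop uop
Hunk 5: at line 2 remove [niqx,yns,dhf] add [dzrfb,lhqnc] -> 7 lines: sln jnpia dzrfb lhqnc qdhbj dop uop
Hunk 6: at line 1 remove [dzrfb,lhqnc] add [grryp] -> 6 lines: sln jnpia grryp qdhbj dop uop
Hunk 7: at line 1 remove [grryp] add [vqx,ommj] -> 7 lines: sln jnpia vqx ommj qdhbj dop uop
Final line count: 7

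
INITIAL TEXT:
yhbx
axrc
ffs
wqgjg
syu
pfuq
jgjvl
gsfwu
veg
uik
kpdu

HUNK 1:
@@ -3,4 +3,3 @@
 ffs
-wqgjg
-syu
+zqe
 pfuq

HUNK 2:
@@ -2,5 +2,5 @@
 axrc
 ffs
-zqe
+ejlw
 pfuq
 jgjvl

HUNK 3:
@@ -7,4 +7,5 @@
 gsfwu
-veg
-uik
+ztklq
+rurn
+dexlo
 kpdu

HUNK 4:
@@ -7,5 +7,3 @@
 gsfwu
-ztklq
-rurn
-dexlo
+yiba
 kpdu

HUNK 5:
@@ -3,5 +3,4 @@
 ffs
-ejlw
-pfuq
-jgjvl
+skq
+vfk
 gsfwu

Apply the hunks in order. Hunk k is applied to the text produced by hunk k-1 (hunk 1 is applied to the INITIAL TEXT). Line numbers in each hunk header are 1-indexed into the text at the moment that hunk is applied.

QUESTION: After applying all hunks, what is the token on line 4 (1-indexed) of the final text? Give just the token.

Answer: skq

Derivation:
Hunk 1: at line 3 remove [wqgjg,syu] add [zqe] -> 10 lines: yhbx axrc ffs zqe pfuq jgjvl gsfwu veg uik kpdu
Hunk 2: at line 2 remove [zqe] add [ejlw] -> 10 lines: yhbx axrc ffs ejlw pfuq jgjvl gsfwu veg uik kpdu
Hunk 3: at line 7 remove [veg,uik] add [ztklq,rurn,dexlo] -> 11 lines: yhbx axrc ffs ejlw pfuq jgjvl gsfwu ztklq rurn dexlo kpdu
Hunk 4: at line 7 remove [ztklq,rurn,dexlo] add [yiba] -> 9 lines: yhbx axrc ffs ejlw pfuq jgjvl gsfwu yiba kpdu
Hunk 5: at line 3 remove [ejlw,pfuq,jgjvl] add [skq,vfk] -> 8 lines: yhbx axrc ffs skq vfk gsfwu yiba kpdu
Final line 4: skq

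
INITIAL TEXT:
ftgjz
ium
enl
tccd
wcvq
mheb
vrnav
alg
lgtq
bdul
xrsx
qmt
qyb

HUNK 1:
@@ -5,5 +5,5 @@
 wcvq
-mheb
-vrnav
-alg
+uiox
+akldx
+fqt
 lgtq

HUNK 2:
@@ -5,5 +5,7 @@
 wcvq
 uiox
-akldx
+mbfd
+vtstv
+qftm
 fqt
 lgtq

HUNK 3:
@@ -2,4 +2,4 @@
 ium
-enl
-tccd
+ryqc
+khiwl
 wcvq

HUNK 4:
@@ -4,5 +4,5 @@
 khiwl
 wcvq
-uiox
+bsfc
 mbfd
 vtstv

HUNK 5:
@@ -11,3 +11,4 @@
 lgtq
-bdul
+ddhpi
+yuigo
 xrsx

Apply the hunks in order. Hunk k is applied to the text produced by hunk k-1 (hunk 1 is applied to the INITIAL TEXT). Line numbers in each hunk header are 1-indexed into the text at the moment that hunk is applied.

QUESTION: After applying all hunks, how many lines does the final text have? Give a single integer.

Answer: 16

Derivation:
Hunk 1: at line 5 remove [mheb,vrnav,alg] add [uiox,akldx,fqt] -> 13 lines: ftgjz ium enl tccd wcvq uiox akldx fqt lgtq bdul xrsx qmt qyb
Hunk 2: at line 5 remove [akldx] add [mbfd,vtstv,qftm] -> 15 lines: ftgjz ium enl tccd wcvq uiox mbfd vtstv qftm fqt lgtq bdul xrsx qmt qyb
Hunk 3: at line 2 remove [enl,tccd] add [ryqc,khiwl] -> 15 lines: ftgjz ium ryqc khiwl wcvq uiox mbfd vtstv qftm fqt lgtq bdul xrsx qmt qyb
Hunk 4: at line 4 remove [uiox] add [bsfc] -> 15 lines: ftgjz ium ryqc khiwl wcvq bsfc mbfd vtstv qftm fqt lgtq bdul xrsx qmt qyb
Hunk 5: at line 11 remove [bdul] add [ddhpi,yuigo] -> 16 lines: ftgjz ium ryqc khiwl wcvq bsfc mbfd vtstv qftm fqt lgtq ddhpi yuigo xrsx qmt qyb
Final line count: 16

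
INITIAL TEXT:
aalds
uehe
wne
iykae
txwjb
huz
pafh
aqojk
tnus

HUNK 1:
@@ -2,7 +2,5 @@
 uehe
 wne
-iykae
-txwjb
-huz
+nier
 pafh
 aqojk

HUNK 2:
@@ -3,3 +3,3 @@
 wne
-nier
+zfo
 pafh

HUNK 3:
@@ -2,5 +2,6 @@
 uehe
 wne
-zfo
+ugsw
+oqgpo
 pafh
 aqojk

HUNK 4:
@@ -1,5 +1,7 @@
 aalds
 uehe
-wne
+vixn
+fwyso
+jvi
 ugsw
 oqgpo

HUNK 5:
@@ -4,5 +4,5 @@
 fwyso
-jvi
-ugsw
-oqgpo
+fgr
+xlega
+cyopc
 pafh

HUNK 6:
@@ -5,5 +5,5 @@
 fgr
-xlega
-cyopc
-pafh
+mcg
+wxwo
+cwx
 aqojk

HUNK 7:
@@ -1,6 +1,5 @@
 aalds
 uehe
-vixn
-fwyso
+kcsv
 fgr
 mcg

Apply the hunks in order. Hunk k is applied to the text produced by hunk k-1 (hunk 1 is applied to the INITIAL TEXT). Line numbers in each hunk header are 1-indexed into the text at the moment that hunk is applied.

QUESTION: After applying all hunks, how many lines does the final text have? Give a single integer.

Answer: 9

Derivation:
Hunk 1: at line 2 remove [iykae,txwjb,huz] add [nier] -> 7 lines: aalds uehe wne nier pafh aqojk tnus
Hunk 2: at line 3 remove [nier] add [zfo] -> 7 lines: aalds uehe wne zfo pafh aqojk tnus
Hunk 3: at line 2 remove [zfo] add [ugsw,oqgpo] -> 8 lines: aalds uehe wne ugsw oqgpo pafh aqojk tnus
Hunk 4: at line 1 remove [wne] add [vixn,fwyso,jvi] -> 10 lines: aalds uehe vixn fwyso jvi ugsw oqgpo pafh aqojk tnus
Hunk 5: at line 4 remove [jvi,ugsw,oqgpo] add [fgr,xlega,cyopc] -> 10 lines: aalds uehe vixn fwyso fgr xlega cyopc pafh aqojk tnus
Hunk 6: at line 5 remove [xlega,cyopc,pafh] add [mcg,wxwo,cwx] -> 10 lines: aalds uehe vixn fwyso fgr mcg wxwo cwx aqojk tnus
Hunk 7: at line 1 remove [vixn,fwyso] add [kcsv] -> 9 lines: aalds uehe kcsv fgr mcg wxwo cwx aqojk tnus
Final line count: 9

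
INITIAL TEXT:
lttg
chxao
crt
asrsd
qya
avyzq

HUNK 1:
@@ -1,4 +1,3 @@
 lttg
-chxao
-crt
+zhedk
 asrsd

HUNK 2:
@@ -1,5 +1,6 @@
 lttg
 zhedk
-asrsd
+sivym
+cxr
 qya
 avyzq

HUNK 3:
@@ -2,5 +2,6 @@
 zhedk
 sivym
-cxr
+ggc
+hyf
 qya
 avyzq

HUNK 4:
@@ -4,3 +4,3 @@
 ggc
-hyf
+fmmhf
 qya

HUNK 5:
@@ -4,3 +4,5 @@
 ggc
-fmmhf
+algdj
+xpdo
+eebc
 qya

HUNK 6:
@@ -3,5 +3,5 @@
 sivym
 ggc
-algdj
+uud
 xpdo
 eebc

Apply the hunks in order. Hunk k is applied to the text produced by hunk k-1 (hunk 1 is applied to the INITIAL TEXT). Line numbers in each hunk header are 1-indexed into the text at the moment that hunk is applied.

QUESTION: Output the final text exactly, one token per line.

Hunk 1: at line 1 remove [chxao,crt] add [zhedk] -> 5 lines: lttg zhedk asrsd qya avyzq
Hunk 2: at line 1 remove [asrsd] add [sivym,cxr] -> 6 lines: lttg zhedk sivym cxr qya avyzq
Hunk 3: at line 2 remove [cxr] add [ggc,hyf] -> 7 lines: lttg zhedk sivym ggc hyf qya avyzq
Hunk 4: at line 4 remove [hyf] add [fmmhf] -> 7 lines: lttg zhedk sivym ggc fmmhf qya avyzq
Hunk 5: at line 4 remove [fmmhf] add [algdj,xpdo,eebc] -> 9 lines: lttg zhedk sivym ggc algdj xpdo eebc qya avyzq
Hunk 6: at line 3 remove [algdj] add [uud] -> 9 lines: lttg zhedk sivym ggc uud xpdo eebc qya avyzq

Answer: lttg
zhedk
sivym
ggc
uud
xpdo
eebc
qya
avyzq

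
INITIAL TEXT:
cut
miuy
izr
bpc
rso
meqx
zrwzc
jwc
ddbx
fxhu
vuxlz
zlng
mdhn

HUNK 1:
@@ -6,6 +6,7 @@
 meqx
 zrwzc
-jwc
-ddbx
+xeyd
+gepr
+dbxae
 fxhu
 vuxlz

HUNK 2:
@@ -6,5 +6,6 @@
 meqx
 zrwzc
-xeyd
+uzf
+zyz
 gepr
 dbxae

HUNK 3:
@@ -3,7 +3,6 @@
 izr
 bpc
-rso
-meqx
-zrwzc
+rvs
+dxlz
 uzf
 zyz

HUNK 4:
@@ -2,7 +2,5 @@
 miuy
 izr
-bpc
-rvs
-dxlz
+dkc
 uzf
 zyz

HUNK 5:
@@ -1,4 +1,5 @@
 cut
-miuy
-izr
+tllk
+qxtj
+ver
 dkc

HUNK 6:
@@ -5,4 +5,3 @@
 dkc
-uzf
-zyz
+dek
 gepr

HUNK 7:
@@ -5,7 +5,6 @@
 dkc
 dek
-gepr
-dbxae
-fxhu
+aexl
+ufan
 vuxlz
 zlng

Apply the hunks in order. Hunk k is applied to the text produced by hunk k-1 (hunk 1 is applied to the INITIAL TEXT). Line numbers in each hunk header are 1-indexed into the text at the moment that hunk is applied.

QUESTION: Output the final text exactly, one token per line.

Hunk 1: at line 6 remove [jwc,ddbx] add [xeyd,gepr,dbxae] -> 14 lines: cut miuy izr bpc rso meqx zrwzc xeyd gepr dbxae fxhu vuxlz zlng mdhn
Hunk 2: at line 6 remove [xeyd] add [uzf,zyz] -> 15 lines: cut miuy izr bpc rso meqx zrwzc uzf zyz gepr dbxae fxhu vuxlz zlng mdhn
Hunk 3: at line 3 remove [rso,meqx,zrwzc] add [rvs,dxlz] -> 14 lines: cut miuy izr bpc rvs dxlz uzf zyz gepr dbxae fxhu vuxlz zlng mdhn
Hunk 4: at line 2 remove [bpc,rvs,dxlz] add [dkc] -> 12 lines: cut miuy izr dkc uzf zyz gepr dbxae fxhu vuxlz zlng mdhn
Hunk 5: at line 1 remove [miuy,izr] add [tllk,qxtj,ver] -> 13 lines: cut tllk qxtj ver dkc uzf zyz gepr dbxae fxhu vuxlz zlng mdhn
Hunk 6: at line 5 remove [uzf,zyz] add [dek] -> 12 lines: cut tllk qxtj ver dkc dek gepr dbxae fxhu vuxlz zlng mdhn
Hunk 7: at line 5 remove [gepr,dbxae,fxhu] add [aexl,ufan] -> 11 lines: cut tllk qxtj ver dkc dek aexl ufan vuxlz zlng mdhn

Answer: cut
tllk
qxtj
ver
dkc
dek
aexl
ufan
vuxlz
zlng
mdhn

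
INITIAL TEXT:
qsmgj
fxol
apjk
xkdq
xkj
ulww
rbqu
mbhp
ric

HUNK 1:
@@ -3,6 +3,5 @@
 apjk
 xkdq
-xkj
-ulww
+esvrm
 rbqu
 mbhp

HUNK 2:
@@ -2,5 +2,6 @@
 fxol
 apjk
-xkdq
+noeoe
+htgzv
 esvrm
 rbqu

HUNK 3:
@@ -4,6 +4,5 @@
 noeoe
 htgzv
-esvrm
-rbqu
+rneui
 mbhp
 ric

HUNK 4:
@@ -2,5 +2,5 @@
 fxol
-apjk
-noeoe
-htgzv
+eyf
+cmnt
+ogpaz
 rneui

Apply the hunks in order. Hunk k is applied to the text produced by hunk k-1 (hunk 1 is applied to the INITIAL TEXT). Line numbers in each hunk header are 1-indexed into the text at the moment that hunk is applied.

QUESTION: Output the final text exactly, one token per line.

Hunk 1: at line 3 remove [xkj,ulww] add [esvrm] -> 8 lines: qsmgj fxol apjk xkdq esvrm rbqu mbhp ric
Hunk 2: at line 2 remove [xkdq] add [noeoe,htgzv] -> 9 lines: qsmgj fxol apjk noeoe htgzv esvrm rbqu mbhp ric
Hunk 3: at line 4 remove [esvrm,rbqu] add [rneui] -> 8 lines: qsmgj fxol apjk noeoe htgzv rneui mbhp ric
Hunk 4: at line 2 remove [apjk,noeoe,htgzv] add [eyf,cmnt,ogpaz] -> 8 lines: qsmgj fxol eyf cmnt ogpaz rneui mbhp ric

Answer: qsmgj
fxol
eyf
cmnt
ogpaz
rneui
mbhp
ric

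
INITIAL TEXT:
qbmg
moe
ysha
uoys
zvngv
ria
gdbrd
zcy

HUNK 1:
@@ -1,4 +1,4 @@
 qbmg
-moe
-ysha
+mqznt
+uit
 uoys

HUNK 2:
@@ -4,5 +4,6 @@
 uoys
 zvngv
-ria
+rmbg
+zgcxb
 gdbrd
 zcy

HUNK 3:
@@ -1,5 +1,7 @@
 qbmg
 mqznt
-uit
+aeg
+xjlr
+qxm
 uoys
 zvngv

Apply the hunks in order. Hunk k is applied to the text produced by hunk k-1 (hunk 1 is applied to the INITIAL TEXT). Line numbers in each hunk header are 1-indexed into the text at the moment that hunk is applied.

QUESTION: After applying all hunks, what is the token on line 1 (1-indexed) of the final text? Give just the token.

Hunk 1: at line 1 remove [moe,ysha] add [mqznt,uit] -> 8 lines: qbmg mqznt uit uoys zvngv ria gdbrd zcy
Hunk 2: at line 4 remove [ria] add [rmbg,zgcxb] -> 9 lines: qbmg mqznt uit uoys zvngv rmbg zgcxb gdbrd zcy
Hunk 3: at line 1 remove [uit] add [aeg,xjlr,qxm] -> 11 lines: qbmg mqznt aeg xjlr qxm uoys zvngv rmbg zgcxb gdbrd zcy
Final line 1: qbmg

Answer: qbmg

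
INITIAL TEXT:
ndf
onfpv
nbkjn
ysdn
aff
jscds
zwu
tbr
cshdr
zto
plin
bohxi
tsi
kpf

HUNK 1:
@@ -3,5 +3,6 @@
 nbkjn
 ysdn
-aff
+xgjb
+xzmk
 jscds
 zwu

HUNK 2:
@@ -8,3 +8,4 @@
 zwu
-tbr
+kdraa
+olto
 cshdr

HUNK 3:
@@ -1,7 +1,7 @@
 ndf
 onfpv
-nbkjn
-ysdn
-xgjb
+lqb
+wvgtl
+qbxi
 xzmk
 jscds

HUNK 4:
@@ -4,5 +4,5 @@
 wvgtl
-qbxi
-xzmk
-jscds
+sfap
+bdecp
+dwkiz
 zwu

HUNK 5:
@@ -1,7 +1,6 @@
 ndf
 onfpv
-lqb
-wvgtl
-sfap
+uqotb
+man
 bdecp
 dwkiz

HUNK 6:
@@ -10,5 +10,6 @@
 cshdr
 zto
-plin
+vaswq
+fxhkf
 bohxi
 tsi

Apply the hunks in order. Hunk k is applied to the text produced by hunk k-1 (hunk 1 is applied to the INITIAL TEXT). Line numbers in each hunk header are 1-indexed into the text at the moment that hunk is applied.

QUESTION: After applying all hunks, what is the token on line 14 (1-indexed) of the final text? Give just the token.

Hunk 1: at line 3 remove [aff] add [xgjb,xzmk] -> 15 lines: ndf onfpv nbkjn ysdn xgjb xzmk jscds zwu tbr cshdr zto plin bohxi tsi kpf
Hunk 2: at line 8 remove [tbr] add [kdraa,olto] -> 16 lines: ndf onfpv nbkjn ysdn xgjb xzmk jscds zwu kdraa olto cshdr zto plin bohxi tsi kpf
Hunk 3: at line 1 remove [nbkjn,ysdn,xgjb] add [lqb,wvgtl,qbxi] -> 16 lines: ndf onfpv lqb wvgtl qbxi xzmk jscds zwu kdraa olto cshdr zto plin bohxi tsi kpf
Hunk 4: at line 4 remove [qbxi,xzmk,jscds] add [sfap,bdecp,dwkiz] -> 16 lines: ndf onfpv lqb wvgtl sfap bdecp dwkiz zwu kdraa olto cshdr zto plin bohxi tsi kpf
Hunk 5: at line 1 remove [lqb,wvgtl,sfap] add [uqotb,man] -> 15 lines: ndf onfpv uqotb man bdecp dwkiz zwu kdraa olto cshdr zto plin bohxi tsi kpf
Hunk 6: at line 10 remove [plin] add [vaswq,fxhkf] -> 16 lines: ndf onfpv uqotb man bdecp dwkiz zwu kdraa olto cshdr zto vaswq fxhkf bohxi tsi kpf
Final line 14: bohxi

Answer: bohxi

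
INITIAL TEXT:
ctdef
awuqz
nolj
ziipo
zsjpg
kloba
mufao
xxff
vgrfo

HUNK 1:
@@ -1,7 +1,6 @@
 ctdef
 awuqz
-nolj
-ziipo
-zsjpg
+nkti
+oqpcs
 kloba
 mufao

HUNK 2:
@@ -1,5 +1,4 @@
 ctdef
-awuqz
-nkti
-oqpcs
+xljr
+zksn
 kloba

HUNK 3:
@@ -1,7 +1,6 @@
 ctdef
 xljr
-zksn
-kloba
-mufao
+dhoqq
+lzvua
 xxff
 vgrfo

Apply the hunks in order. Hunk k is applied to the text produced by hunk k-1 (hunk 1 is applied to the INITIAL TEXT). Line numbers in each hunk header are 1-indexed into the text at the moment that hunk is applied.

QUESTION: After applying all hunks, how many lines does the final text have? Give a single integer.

Hunk 1: at line 1 remove [nolj,ziipo,zsjpg] add [nkti,oqpcs] -> 8 lines: ctdef awuqz nkti oqpcs kloba mufao xxff vgrfo
Hunk 2: at line 1 remove [awuqz,nkti,oqpcs] add [xljr,zksn] -> 7 lines: ctdef xljr zksn kloba mufao xxff vgrfo
Hunk 3: at line 1 remove [zksn,kloba,mufao] add [dhoqq,lzvua] -> 6 lines: ctdef xljr dhoqq lzvua xxff vgrfo
Final line count: 6

Answer: 6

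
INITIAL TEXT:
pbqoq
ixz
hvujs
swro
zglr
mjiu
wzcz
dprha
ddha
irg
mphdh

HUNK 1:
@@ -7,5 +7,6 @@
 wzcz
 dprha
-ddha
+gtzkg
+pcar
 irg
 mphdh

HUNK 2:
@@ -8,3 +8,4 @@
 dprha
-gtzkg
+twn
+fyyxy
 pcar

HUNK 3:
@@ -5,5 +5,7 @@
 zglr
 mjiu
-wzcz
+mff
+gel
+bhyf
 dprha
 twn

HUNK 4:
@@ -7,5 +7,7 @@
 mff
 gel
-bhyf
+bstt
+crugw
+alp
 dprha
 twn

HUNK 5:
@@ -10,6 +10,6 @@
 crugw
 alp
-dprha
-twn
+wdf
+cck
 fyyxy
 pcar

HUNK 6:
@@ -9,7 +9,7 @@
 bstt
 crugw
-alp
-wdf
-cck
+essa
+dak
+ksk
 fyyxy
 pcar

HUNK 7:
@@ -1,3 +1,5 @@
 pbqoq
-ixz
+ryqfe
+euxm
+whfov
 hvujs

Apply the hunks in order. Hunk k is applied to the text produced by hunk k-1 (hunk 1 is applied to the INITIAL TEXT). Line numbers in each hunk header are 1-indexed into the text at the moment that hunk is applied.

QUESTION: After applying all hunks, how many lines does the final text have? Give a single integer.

Hunk 1: at line 7 remove [ddha] add [gtzkg,pcar] -> 12 lines: pbqoq ixz hvujs swro zglr mjiu wzcz dprha gtzkg pcar irg mphdh
Hunk 2: at line 8 remove [gtzkg] add [twn,fyyxy] -> 13 lines: pbqoq ixz hvujs swro zglr mjiu wzcz dprha twn fyyxy pcar irg mphdh
Hunk 3: at line 5 remove [wzcz] add [mff,gel,bhyf] -> 15 lines: pbqoq ixz hvujs swro zglr mjiu mff gel bhyf dprha twn fyyxy pcar irg mphdh
Hunk 4: at line 7 remove [bhyf] add [bstt,crugw,alp] -> 17 lines: pbqoq ixz hvujs swro zglr mjiu mff gel bstt crugw alp dprha twn fyyxy pcar irg mphdh
Hunk 5: at line 10 remove [dprha,twn] add [wdf,cck] -> 17 lines: pbqoq ixz hvujs swro zglr mjiu mff gel bstt crugw alp wdf cck fyyxy pcar irg mphdh
Hunk 6: at line 9 remove [alp,wdf,cck] add [essa,dak,ksk] -> 17 lines: pbqoq ixz hvujs swro zglr mjiu mff gel bstt crugw essa dak ksk fyyxy pcar irg mphdh
Hunk 7: at line 1 remove [ixz] add [ryqfe,euxm,whfov] -> 19 lines: pbqoq ryqfe euxm whfov hvujs swro zglr mjiu mff gel bstt crugw essa dak ksk fyyxy pcar irg mphdh
Final line count: 19

Answer: 19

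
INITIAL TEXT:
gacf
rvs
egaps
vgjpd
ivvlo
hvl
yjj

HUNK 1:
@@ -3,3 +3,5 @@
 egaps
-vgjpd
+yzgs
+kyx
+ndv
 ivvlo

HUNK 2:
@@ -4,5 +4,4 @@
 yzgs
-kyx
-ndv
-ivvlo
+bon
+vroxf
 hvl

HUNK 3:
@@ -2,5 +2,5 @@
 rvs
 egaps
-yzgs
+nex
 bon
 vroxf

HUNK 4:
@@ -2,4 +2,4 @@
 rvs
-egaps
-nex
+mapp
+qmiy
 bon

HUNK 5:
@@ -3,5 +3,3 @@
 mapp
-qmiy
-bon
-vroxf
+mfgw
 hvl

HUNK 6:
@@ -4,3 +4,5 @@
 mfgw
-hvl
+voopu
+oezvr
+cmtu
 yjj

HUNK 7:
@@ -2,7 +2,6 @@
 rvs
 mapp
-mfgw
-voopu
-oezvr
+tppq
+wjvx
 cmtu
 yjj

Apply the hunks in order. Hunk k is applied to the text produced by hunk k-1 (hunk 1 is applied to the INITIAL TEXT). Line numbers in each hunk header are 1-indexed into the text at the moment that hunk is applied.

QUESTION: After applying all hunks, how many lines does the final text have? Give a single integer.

Answer: 7

Derivation:
Hunk 1: at line 3 remove [vgjpd] add [yzgs,kyx,ndv] -> 9 lines: gacf rvs egaps yzgs kyx ndv ivvlo hvl yjj
Hunk 2: at line 4 remove [kyx,ndv,ivvlo] add [bon,vroxf] -> 8 lines: gacf rvs egaps yzgs bon vroxf hvl yjj
Hunk 3: at line 2 remove [yzgs] add [nex] -> 8 lines: gacf rvs egaps nex bon vroxf hvl yjj
Hunk 4: at line 2 remove [egaps,nex] add [mapp,qmiy] -> 8 lines: gacf rvs mapp qmiy bon vroxf hvl yjj
Hunk 5: at line 3 remove [qmiy,bon,vroxf] add [mfgw] -> 6 lines: gacf rvs mapp mfgw hvl yjj
Hunk 6: at line 4 remove [hvl] add [voopu,oezvr,cmtu] -> 8 lines: gacf rvs mapp mfgw voopu oezvr cmtu yjj
Hunk 7: at line 2 remove [mfgw,voopu,oezvr] add [tppq,wjvx] -> 7 lines: gacf rvs mapp tppq wjvx cmtu yjj
Final line count: 7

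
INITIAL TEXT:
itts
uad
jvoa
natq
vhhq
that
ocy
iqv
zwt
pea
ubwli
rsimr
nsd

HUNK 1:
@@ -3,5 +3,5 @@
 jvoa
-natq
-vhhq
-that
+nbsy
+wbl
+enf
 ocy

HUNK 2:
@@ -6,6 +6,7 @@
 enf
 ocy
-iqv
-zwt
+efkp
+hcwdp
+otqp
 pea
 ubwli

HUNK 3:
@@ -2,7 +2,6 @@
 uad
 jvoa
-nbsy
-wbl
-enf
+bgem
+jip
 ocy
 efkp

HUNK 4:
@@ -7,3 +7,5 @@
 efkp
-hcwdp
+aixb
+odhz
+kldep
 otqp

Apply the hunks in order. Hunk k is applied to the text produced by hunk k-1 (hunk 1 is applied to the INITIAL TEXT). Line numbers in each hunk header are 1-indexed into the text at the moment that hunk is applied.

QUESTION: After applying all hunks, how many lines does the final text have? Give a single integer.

Hunk 1: at line 3 remove [natq,vhhq,that] add [nbsy,wbl,enf] -> 13 lines: itts uad jvoa nbsy wbl enf ocy iqv zwt pea ubwli rsimr nsd
Hunk 2: at line 6 remove [iqv,zwt] add [efkp,hcwdp,otqp] -> 14 lines: itts uad jvoa nbsy wbl enf ocy efkp hcwdp otqp pea ubwli rsimr nsd
Hunk 3: at line 2 remove [nbsy,wbl,enf] add [bgem,jip] -> 13 lines: itts uad jvoa bgem jip ocy efkp hcwdp otqp pea ubwli rsimr nsd
Hunk 4: at line 7 remove [hcwdp] add [aixb,odhz,kldep] -> 15 lines: itts uad jvoa bgem jip ocy efkp aixb odhz kldep otqp pea ubwli rsimr nsd
Final line count: 15

Answer: 15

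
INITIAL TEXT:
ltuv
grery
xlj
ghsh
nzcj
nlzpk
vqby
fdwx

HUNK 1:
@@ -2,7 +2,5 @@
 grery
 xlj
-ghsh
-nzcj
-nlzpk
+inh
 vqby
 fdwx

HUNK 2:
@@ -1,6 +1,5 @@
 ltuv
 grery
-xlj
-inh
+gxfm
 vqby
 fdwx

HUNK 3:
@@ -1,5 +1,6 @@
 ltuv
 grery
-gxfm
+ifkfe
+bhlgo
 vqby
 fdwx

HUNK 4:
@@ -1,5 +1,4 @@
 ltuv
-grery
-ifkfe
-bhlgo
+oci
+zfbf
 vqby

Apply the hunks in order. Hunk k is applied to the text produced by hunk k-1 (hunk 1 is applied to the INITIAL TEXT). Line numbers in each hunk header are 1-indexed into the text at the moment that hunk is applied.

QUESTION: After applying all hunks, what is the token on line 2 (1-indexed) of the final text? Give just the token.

Answer: oci

Derivation:
Hunk 1: at line 2 remove [ghsh,nzcj,nlzpk] add [inh] -> 6 lines: ltuv grery xlj inh vqby fdwx
Hunk 2: at line 1 remove [xlj,inh] add [gxfm] -> 5 lines: ltuv grery gxfm vqby fdwx
Hunk 3: at line 1 remove [gxfm] add [ifkfe,bhlgo] -> 6 lines: ltuv grery ifkfe bhlgo vqby fdwx
Hunk 4: at line 1 remove [grery,ifkfe,bhlgo] add [oci,zfbf] -> 5 lines: ltuv oci zfbf vqby fdwx
Final line 2: oci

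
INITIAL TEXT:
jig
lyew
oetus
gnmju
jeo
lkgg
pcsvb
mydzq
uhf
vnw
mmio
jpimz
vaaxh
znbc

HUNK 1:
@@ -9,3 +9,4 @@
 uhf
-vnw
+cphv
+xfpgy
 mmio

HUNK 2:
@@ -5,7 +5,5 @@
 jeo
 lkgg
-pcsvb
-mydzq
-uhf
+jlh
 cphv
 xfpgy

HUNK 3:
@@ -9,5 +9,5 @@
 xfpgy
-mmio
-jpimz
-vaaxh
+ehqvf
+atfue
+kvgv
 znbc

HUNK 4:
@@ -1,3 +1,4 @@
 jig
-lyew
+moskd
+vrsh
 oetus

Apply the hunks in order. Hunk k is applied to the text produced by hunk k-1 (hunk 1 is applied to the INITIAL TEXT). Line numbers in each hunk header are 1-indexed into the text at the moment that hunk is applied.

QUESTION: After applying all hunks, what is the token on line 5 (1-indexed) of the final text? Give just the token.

Answer: gnmju

Derivation:
Hunk 1: at line 9 remove [vnw] add [cphv,xfpgy] -> 15 lines: jig lyew oetus gnmju jeo lkgg pcsvb mydzq uhf cphv xfpgy mmio jpimz vaaxh znbc
Hunk 2: at line 5 remove [pcsvb,mydzq,uhf] add [jlh] -> 13 lines: jig lyew oetus gnmju jeo lkgg jlh cphv xfpgy mmio jpimz vaaxh znbc
Hunk 3: at line 9 remove [mmio,jpimz,vaaxh] add [ehqvf,atfue,kvgv] -> 13 lines: jig lyew oetus gnmju jeo lkgg jlh cphv xfpgy ehqvf atfue kvgv znbc
Hunk 4: at line 1 remove [lyew] add [moskd,vrsh] -> 14 lines: jig moskd vrsh oetus gnmju jeo lkgg jlh cphv xfpgy ehqvf atfue kvgv znbc
Final line 5: gnmju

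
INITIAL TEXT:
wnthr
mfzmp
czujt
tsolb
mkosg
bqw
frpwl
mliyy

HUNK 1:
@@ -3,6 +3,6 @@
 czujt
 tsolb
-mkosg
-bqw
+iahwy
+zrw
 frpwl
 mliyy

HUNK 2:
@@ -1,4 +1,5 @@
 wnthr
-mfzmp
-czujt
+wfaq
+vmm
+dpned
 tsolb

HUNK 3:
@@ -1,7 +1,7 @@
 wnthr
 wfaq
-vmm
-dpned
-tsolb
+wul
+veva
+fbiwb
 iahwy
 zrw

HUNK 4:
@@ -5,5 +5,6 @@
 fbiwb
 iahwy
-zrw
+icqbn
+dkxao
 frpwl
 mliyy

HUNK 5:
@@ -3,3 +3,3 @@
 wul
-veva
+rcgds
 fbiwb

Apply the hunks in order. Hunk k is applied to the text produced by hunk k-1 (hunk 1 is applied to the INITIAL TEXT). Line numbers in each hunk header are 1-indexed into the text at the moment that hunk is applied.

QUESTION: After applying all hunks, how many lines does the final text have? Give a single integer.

Answer: 10

Derivation:
Hunk 1: at line 3 remove [mkosg,bqw] add [iahwy,zrw] -> 8 lines: wnthr mfzmp czujt tsolb iahwy zrw frpwl mliyy
Hunk 2: at line 1 remove [mfzmp,czujt] add [wfaq,vmm,dpned] -> 9 lines: wnthr wfaq vmm dpned tsolb iahwy zrw frpwl mliyy
Hunk 3: at line 1 remove [vmm,dpned,tsolb] add [wul,veva,fbiwb] -> 9 lines: wnthr wfaq wul veva fbiwb iahwy zrw frpwl mliyy
Hunk 4: at line 5 remove [zrw] add [icqbn,dkxao] -> 10 lines: wnthr wfaq wul veva fbiwb iahwy icqbn dkxao frpwl mliyy
Hunk 5: at line 3 remove [veva] add [rcgds] -> 10 lines: wnthr wfaq wul rcgds fbiwb iahwy icqbn dkxao frpwl mliyy
Final line count: 10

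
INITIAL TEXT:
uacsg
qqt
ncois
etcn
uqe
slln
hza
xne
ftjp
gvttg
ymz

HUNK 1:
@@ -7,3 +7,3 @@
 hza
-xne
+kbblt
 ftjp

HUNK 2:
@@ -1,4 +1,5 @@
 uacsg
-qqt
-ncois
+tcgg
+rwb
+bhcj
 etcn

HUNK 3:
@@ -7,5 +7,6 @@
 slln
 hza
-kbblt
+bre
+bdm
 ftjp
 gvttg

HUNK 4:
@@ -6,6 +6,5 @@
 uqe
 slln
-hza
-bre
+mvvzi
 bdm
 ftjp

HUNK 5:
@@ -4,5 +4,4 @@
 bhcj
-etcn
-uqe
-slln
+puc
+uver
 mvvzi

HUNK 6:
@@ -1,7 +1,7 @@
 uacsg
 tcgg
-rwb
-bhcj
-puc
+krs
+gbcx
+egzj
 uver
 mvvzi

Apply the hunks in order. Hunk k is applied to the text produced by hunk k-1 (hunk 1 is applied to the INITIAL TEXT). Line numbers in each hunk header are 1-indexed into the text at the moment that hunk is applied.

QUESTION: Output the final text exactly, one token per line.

Hunk 1: at line 7 remove [xne] add [kbblt] -> 11 lines: uacsg qqt ncois etcn uqe slln hza kbblt ftjp gvttg ymz
Hunk 2: at line 1 remove [qqt,ncois] add [tcgg,rwb,bhcj] -> 12 lines: uacsg tcgg rwb bhcj etcn uqe slln hza kbblt ftjp gvttg ymz
Hunk 3: at line 7 remove [kbblt] add [bre,bdm] -> 13 lines: uacsg tcgg rwb bhcj etcn uqe slln hza bre bdm ftjp gvttg ymz
Hunk 4: at line 6 remove [hza,bre] add [mvvzi] -> 12 lines: uacsg tcgg rwb bhcj etcn uqe slln mvvzi bdm ftjp gvttg ymz
Hunk 5: at line 4 remove [etcn,uqe,slln] add [puc,uver] -> 11 lines: uacsg tcgg rwb bhcj puc uver mvvzi bdm ftjp gvttg ymz
Hunk 6: at line 1 remove [rwb,bhcj,puc] add [krs,gbcx,egzj] -> 11 lines: uacsg tcgg krs gbcx egzj uver mvvzi bdm ftjp gvttg ymz

Answer: uacsg
tcgg
krs
gbcx
egzj
uver
mvvzi
bdm
ftjp
gvttg
ymz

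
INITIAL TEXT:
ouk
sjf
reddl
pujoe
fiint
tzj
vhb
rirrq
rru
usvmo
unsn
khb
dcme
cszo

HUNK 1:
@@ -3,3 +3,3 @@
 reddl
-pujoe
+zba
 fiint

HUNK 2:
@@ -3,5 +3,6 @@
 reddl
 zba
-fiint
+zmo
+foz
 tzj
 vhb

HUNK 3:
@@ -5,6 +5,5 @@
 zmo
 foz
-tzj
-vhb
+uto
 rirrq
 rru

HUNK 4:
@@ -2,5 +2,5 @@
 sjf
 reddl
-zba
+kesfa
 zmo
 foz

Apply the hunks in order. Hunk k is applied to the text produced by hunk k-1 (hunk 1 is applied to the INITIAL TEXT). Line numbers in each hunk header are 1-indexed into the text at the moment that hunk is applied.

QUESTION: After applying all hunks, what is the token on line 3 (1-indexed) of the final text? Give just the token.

Hunk 1: at line 3 remove [pujoe] add [zba] -> 14 lines: ouk sjf reddl zba fiint tzj vhb rirrq rru usvmo unsn khb dcme cszo
Hunk 2: at line 3 remove [fiint] add [zmo,foz] -> 15 lines: ouk sjf reddl zba zmo foz tzj vhb rirrq rru usvmo unsn khb dcme cszo
Hunk 3: at line 5 remove [tzj,vhb] add [uto] -> 14 lines: ouk sjf reddl zba zmo foz uto rirrq rru usvmo unsn khb dcme cszo
Hunk 4: at line 2 remove [zba] add [kesfa] -> 14 lines: ouk sjf reddl kesfa zmo foz uto rirrq rru usvmo unsn khb dcme cszo
Final line 3: reddl

Answer: reddl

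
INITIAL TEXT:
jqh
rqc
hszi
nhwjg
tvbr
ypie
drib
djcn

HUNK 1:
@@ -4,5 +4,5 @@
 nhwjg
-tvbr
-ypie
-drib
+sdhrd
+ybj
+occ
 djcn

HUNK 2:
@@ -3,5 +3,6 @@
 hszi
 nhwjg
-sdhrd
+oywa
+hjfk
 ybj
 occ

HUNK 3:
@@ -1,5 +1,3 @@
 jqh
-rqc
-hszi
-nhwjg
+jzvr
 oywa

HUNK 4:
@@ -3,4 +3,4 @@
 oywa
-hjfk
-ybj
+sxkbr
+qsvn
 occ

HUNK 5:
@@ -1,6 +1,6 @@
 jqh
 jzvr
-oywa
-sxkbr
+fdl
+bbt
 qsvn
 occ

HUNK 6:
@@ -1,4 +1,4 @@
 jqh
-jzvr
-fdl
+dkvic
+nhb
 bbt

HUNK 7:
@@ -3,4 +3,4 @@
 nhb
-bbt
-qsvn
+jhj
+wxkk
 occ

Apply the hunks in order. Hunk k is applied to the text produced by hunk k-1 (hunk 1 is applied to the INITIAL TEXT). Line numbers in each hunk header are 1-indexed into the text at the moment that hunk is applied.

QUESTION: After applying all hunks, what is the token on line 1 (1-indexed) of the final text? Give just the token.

Hunk 1: at line 4 remove [tvbr,ypie,drib] add [sdhrd,ybj,occ] -> 8 lines: jqh rqc hszi nhwjg sdhrd ybj occ djcn
Hunk 2: at line 3 remove [sdhrd] add [oywa,hjfk] -> 9 lines: jqh rqc hszi nhwjg oywa hjfk ybj occ djcn
Hunk 3: at line 1 remove [rqc,hszi,nhwjg] add [jzvr] -> 7 lines: jqh jzvr oywa hjfk ybj occ djcn
Hunk 4: at line 3 remove [hjfk,ybj] add [sxkbr,qsvn] -> 7 lines: jqh jzvr oywa sxkbr qsvn occ djcn
Hunk 5: at line 1 remove [oywa,sxkbr] add [fdl,bbt] -> 7 lines: jqh jzvr fdl bbt qsvn occ djcn
Hunk 6: at line 1 remove [jzvr,fdl] add [dkvic,nhb] -> 7 lines: jqh dkvic nhb bbt qsvn occ djcn
Hunk 7: at line 3 remove [bbt,qsvn] add [jhj,wxkk] -> 7 lines: jqh dkvic nhb jhj wxkk occ djcn
Final line 1: jqh

Answer: jqh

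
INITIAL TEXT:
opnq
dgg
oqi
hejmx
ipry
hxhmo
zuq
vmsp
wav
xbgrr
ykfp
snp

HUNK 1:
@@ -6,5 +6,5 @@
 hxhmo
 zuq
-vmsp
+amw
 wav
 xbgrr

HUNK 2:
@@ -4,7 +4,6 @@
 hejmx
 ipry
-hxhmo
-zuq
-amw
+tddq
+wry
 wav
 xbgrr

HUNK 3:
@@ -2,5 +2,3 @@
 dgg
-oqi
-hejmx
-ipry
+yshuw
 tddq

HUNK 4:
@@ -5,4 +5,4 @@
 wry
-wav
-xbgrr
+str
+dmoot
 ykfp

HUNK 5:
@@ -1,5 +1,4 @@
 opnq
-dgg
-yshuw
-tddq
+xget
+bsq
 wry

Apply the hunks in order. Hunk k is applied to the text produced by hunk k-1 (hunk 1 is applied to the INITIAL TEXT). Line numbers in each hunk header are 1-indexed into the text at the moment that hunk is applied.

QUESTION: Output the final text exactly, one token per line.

Answer: opnq
xget
bsq
wry
str
dmoot
ykfp
snp

Derivation:
Hunk 1: at line 6 remove [vmsp] add [amw] -> 12 lines: opnq dgg oqi hejmx ipry hxhmo zuq amw wav xbgrr ykfp snp
Hunk 2: at line 4 remove [hxhmo,zuq,amw] add [tddq,wry] -> 11 lines: opnq dgg oqi hejmx ipry tddq wry wav xbgrr ykfp snp
Hunk 3: at line 2 remove [oqi,hejmx,ipry] add [yshuw] -> 9 lines: opnq dgg yshuw tddq wry wav xbgrr ykfp snp
Hunk 4: at line 5 remove [wav,xbgrr] add [str,dmoot] -> 9 lines: opnq dgg yshuw tddq wry str dmoot ykfp snp
Hunk 5: at line 1 remove [dgg,yshuw,tddq] add [xget,bsq] -> 8 lines: opnq xget bsq wry str dmoot ykfp snp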